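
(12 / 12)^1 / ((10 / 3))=3 / 10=0.30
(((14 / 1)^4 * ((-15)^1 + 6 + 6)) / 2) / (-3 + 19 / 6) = -345744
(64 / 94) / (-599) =-0.00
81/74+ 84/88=2.05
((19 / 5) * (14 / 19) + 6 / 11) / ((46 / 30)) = 24 / 11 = 2.18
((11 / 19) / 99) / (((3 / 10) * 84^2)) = 5 / 1809864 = 0.00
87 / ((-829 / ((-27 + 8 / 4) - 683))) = 61596 / 829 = 74.30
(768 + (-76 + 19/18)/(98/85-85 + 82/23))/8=2172327919/22600944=96.12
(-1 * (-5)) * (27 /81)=5 /3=1.67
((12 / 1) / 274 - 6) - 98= -103.96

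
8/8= 1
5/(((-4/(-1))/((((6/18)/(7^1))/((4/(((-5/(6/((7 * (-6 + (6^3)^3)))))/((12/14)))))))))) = -293932625/288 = -1020599.39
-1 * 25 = -25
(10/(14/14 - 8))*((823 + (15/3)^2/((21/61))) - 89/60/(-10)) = -3762223/2940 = -1279.67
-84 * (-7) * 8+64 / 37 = 174112 / 37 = 4705.73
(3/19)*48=144/19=7.58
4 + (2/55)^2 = 12104/3025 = 4.00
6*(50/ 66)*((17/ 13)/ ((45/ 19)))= 3230/ 1287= 2.51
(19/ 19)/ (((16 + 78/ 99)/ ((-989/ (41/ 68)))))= -1109658/ 11357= -97.71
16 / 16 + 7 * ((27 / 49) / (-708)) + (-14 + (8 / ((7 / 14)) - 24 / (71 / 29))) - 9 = -1854183 / 117292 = -15.81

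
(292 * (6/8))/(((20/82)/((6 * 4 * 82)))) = 8835336/5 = 1767067.20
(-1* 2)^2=4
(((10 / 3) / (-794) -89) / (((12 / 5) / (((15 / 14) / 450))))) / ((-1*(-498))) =-26501 / 149465736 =-0.00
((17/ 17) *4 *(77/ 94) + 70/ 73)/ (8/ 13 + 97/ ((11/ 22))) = 94458/ 4340215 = 0.02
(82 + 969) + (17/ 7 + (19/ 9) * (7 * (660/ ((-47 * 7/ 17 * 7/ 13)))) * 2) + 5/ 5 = -806839/ 987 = -817.47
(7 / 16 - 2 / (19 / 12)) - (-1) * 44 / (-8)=-1923 / 304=-6.33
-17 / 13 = -1.31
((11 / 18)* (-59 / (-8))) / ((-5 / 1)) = -649 / 720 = -0.90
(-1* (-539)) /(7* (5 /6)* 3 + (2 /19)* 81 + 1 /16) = 2128 /103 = 20.66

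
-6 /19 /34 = -3 /323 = -0.01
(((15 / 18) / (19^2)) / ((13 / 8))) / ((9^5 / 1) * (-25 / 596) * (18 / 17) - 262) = -101320 / 205740890043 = -0.00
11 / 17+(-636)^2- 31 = 6875916 / 17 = 404465.65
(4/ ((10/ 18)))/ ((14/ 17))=8.74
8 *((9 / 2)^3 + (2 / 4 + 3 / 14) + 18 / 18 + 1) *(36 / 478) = 94590 / 1673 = 56.54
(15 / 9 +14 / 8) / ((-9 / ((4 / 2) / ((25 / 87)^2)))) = -9.19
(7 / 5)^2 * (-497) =-24353 / 25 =-974.12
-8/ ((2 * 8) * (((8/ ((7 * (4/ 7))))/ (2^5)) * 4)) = -2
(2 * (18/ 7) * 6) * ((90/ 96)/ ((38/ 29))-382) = -6259167/ 532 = -11765.35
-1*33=-33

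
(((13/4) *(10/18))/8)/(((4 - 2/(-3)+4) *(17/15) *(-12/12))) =-0.02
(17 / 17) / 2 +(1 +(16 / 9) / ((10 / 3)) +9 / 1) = 331 / 30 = 11.03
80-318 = -238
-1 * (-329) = 329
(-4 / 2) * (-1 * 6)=12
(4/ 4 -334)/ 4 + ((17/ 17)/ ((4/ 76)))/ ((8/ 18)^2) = 12.94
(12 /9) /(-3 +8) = 4 /15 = 0.27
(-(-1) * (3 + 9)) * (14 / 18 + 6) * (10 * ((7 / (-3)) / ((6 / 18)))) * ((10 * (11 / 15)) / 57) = -375760 / 513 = -732.48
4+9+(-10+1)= 4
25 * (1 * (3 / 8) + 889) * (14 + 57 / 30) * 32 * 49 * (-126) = -69845535900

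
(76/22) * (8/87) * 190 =57760/957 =60.36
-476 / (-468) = 119 / 117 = 1.02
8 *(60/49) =480/49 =9.80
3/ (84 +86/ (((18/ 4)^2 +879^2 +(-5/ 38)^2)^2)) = 0.04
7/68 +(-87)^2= 514699/68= 7569.10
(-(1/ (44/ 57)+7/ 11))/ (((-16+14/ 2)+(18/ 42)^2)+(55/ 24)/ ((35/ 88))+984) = -12495/ 6344756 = -0.00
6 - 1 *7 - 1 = -2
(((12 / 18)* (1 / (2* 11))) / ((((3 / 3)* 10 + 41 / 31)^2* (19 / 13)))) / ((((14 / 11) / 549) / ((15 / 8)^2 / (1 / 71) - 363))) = -141804199 / 17926272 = -7.91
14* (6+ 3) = 126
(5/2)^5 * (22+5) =84375/32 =2636.72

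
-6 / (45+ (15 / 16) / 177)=-5664 / 42485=-0.13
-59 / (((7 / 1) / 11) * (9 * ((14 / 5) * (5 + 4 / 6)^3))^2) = -146025 / 33116744668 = -0.00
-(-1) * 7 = 7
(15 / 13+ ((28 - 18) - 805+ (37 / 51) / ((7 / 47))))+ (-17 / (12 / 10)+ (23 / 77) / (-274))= -5617170038 / 6993987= -803.14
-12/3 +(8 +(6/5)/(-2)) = 17/5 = 3.40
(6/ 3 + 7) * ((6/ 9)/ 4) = 3/ 2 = 1.50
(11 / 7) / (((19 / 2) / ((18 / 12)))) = 33 / 133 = 0.25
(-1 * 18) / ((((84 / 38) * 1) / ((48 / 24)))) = -114 / 7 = -16.29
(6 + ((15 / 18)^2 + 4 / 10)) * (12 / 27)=1277 / 405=3.15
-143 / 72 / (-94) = 143 / 6768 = 0.02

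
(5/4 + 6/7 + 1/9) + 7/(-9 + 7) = -323/252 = -1.28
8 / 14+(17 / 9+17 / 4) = 1691 / 252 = 6.71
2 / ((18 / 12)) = 4 / 3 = 1.33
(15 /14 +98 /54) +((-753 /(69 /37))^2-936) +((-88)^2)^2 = 60131643.28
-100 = -100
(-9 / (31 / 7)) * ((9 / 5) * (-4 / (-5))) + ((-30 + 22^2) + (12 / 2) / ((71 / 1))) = 24824972 / 55025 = 451.16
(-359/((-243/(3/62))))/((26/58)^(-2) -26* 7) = -60671/150243174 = -0.00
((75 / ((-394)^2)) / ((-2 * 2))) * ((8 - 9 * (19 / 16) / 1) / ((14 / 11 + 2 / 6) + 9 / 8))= 106425 / 895401248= 0.00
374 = 374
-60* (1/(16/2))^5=-15/8192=-0.00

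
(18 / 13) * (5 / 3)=30 / 13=2.31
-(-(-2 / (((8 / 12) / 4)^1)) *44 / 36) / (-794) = 22 / 1191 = 0.02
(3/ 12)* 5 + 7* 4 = 117/ 4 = 29.25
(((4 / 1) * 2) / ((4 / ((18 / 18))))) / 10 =1 / 5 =0.20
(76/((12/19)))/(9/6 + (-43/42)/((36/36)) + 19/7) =2527/67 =37.72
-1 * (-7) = 7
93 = 93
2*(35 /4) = 35 /2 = 17.50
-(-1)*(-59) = -59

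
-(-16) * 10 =160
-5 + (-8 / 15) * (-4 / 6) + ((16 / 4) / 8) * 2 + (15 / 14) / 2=-3.11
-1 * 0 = 0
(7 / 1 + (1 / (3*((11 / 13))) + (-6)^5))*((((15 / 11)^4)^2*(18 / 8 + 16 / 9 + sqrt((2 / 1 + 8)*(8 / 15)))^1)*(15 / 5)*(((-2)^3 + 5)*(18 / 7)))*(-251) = -35869068166746093750 / 16505633837- 11873898427612500000*sqrt(3) / 16505633837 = -3419151550.59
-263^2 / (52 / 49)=-3389281 / 52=-65178.48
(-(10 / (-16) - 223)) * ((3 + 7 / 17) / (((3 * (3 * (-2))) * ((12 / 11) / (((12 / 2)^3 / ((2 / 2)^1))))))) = -8392.51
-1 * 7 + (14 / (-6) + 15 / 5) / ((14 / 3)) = -48 / 7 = -6.86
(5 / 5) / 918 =1 / 918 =0.00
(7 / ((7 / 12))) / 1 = 12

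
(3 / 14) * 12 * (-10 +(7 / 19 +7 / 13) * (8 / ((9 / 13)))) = 164 / 133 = 1.23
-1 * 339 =-339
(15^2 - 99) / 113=126 / 113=1.12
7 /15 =0.47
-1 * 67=-67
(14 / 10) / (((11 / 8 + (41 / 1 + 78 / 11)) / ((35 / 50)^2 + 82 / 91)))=0.04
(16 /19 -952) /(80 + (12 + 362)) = -9036 /4313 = -2.10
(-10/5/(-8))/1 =1/4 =0.25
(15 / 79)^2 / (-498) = -75 / 1036006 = -0.00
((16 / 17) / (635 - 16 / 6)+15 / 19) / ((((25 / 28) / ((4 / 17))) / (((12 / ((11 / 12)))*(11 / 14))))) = 558313344 / 260410675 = 2.14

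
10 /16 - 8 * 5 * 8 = -2555 /8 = -319.38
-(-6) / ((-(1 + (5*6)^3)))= -6 / 27001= -0.00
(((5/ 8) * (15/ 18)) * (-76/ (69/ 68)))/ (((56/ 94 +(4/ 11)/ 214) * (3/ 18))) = -17868037/ 45609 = -391.77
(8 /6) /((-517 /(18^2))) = -432 /517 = -0.84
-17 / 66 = -0.26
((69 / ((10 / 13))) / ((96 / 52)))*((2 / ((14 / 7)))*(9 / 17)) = 34983 / 1360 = 25.72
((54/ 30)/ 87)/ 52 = 3/ 7540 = 0.00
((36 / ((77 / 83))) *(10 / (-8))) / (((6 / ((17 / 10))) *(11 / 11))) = -4233 / 308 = -13.74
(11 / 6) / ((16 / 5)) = 55 / 96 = 0.57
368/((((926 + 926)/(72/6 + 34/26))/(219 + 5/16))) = 13962311/24076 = 579.93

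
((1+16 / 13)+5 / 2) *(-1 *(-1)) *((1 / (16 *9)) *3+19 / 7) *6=113037 / 1456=77.64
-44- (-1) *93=49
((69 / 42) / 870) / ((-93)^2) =23 / 105344820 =0.00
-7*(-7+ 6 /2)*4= 112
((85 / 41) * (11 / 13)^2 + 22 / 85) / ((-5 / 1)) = -1026663 / 2944825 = -0.35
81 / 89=0.91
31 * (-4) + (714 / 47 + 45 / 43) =-107.76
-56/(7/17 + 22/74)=-17612/223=-78.98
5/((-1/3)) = -15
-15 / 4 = -3.75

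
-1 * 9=-9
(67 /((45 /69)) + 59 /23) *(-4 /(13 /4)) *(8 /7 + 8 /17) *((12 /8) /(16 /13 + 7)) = -55799808 /1464295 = -38.11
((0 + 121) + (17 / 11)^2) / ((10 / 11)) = 1493 / 11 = 135.73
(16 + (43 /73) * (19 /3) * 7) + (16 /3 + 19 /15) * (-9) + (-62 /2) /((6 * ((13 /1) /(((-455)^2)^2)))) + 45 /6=-17033844488.95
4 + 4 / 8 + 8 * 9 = 153 / 2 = 76.50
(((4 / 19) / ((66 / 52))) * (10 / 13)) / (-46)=-40 / 14421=-0.00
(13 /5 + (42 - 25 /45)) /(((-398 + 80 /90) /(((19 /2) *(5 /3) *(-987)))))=6194741 /3574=1733.28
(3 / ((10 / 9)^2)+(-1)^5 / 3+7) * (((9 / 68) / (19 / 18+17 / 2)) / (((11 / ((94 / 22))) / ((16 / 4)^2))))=3463101 / 4422550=0.78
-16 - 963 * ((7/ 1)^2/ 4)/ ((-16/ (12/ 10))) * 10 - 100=139705/ 16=8731.56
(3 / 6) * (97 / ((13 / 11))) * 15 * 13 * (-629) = -10067145 / 2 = -5033572.50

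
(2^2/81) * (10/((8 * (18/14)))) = 35/729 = 0.05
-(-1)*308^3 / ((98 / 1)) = 298144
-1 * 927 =-927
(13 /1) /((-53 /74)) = -962 /53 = -18.15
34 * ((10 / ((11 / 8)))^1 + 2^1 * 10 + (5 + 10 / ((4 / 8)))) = 19550 / 11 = 1777.27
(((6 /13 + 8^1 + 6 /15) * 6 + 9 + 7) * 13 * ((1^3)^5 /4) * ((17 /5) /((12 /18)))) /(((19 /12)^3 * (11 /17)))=841974912 /1886225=446.38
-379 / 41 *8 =-3032 / 41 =-73.95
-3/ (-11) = 3/ 11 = 0.27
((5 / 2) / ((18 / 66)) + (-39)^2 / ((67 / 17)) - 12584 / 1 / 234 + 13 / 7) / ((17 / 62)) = 89808643 / 71757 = 1251.57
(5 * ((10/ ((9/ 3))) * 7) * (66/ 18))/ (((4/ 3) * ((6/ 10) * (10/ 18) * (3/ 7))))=13475/ 6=2245.83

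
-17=-17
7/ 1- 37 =-30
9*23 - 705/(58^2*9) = 2088809/10092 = 206.98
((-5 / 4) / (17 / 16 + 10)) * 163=-3260 / 177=-18.42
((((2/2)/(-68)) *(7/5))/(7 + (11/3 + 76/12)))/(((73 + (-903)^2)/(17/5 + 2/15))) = -371/70702289400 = -0.00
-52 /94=-26 /47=-0.55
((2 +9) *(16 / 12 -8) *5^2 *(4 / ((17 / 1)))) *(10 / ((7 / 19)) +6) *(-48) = 81664000 / 119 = 686252.10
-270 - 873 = -1143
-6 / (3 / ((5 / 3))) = -10 / 3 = -3.33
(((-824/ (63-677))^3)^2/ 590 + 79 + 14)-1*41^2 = -392193199622164555148/ 246974587557473455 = -1587.99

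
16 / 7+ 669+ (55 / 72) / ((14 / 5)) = 676931 / 1008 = 671.56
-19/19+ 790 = 789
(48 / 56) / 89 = 6 / 623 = 0.01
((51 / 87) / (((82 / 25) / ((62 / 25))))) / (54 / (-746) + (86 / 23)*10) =4521133 / 380669051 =0.01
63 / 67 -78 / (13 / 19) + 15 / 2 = -14145 / 134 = -105.56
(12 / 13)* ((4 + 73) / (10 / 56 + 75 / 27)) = 232848 / 9685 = 24.04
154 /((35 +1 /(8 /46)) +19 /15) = 9240 /2521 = 3.67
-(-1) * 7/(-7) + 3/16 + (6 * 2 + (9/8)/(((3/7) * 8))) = 737/64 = 11.52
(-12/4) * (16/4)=-12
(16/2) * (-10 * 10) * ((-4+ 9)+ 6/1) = -8800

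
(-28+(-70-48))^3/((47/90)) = -280092240/47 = -5959409.36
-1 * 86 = -86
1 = 1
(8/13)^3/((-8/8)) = -512/2197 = -0.23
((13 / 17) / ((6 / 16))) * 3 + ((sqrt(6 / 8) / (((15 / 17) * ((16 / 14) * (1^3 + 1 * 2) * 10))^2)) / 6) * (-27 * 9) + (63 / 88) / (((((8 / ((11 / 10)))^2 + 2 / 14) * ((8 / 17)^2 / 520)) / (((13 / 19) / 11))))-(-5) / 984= 924518769487 / 114218650176-14161 * sqrt(3) / 640000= 8.06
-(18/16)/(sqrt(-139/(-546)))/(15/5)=-0.74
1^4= 1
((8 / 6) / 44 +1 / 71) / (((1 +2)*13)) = 8 / 7029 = 0.00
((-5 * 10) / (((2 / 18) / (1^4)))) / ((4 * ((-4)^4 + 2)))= -75 / 172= -0.44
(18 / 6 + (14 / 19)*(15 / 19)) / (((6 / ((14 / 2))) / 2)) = 3017 / 361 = 8.36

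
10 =10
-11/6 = -1.83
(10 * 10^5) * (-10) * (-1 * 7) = 70000000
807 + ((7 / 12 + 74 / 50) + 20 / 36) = 728657 / 900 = 809.62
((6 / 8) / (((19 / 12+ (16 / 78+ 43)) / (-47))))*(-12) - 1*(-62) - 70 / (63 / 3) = 475892 / 6987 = 68.11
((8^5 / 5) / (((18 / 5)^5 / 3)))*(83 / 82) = 26560000 / 807003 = 32.91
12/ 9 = 4/ 3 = 1.33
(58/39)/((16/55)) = 1595/312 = 5.11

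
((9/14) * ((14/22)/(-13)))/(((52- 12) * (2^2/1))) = -9/45760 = -0.00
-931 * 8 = -7448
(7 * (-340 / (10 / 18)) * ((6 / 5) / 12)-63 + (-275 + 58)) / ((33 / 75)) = -1610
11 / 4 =2.75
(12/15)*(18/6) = 2.40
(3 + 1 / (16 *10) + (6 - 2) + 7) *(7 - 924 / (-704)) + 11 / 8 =301573 / 2560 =117.80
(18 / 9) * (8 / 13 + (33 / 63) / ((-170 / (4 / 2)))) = 28274 / 23205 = 1.22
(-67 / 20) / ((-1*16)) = 67 / 320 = 0.21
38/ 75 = 0.51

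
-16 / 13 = -1.23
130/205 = 26/41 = 0.63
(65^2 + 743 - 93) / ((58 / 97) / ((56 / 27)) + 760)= 13240500 / 2064943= 6.41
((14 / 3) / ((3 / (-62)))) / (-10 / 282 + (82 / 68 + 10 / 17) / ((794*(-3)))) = 1101328816 / 413541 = 2663.17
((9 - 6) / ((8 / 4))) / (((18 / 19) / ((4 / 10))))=19 / 30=0.63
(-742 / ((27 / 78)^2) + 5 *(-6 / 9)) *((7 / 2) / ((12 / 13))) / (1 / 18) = -22834721 / 54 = -422865.20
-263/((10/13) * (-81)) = 3419/810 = 4.22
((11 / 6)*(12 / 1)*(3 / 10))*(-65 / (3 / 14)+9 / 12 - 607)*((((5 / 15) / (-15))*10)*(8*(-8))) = -768416 / 9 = -85379.56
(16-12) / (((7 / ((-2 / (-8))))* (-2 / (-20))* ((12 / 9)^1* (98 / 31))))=465 / 1372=0.34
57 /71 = 0.80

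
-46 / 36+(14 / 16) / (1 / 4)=2.22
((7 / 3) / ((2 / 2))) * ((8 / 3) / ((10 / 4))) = 112 / 45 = 2.49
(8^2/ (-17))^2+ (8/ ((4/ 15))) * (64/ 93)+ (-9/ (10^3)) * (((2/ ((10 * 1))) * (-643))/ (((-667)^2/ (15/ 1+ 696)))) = 693921337836163/ 19928802755000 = 34.82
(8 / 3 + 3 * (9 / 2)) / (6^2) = 97 / 216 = 0.45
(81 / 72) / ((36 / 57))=57 / 32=1.78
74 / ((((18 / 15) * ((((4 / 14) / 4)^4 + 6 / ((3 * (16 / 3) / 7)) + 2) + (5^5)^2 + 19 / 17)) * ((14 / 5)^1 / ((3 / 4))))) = 10787350 / 6377660000379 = 0.00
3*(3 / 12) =3 / 4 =0.75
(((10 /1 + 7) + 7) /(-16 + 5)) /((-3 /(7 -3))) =32 /11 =2.91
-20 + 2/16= -159/8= -19.88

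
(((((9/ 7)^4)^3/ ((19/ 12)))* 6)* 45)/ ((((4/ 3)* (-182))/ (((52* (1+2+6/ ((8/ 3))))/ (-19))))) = 206.03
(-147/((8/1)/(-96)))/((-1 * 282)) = -6.26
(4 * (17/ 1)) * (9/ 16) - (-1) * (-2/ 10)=761/ 20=38.05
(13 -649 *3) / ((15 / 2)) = -3868 / 15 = -257.87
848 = 848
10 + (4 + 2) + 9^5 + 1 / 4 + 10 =236301 / 4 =59075.25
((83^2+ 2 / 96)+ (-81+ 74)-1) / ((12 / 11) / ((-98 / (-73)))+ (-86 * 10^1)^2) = 178025771 / 19134952224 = 0.01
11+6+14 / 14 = 18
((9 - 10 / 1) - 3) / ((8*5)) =-1 / 10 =-0.10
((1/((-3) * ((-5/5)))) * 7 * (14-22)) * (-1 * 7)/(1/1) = 392/3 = 130.67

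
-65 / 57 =-1.14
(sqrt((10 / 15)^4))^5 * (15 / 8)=640 / 19683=0.03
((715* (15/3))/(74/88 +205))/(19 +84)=0.17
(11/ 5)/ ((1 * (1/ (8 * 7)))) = 616/ 5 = 123.20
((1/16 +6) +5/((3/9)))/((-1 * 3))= -337/48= -7.02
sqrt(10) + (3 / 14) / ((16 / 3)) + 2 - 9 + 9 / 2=-551 / 224 + sqrt(10)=0.70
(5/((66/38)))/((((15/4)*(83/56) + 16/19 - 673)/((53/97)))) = -21428960/9081393849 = -0.00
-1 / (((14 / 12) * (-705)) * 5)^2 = -4 / 67650625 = -0.00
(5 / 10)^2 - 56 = -55.75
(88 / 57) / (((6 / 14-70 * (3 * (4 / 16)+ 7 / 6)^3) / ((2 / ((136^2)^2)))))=-693 / 37810382323016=-0.00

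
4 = 4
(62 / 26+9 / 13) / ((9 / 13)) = 40 / 9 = 4.44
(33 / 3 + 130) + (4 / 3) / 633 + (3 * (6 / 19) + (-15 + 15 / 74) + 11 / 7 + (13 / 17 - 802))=-672.51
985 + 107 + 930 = 2022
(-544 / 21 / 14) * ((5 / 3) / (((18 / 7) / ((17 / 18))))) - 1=-10883 / 5103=-2.13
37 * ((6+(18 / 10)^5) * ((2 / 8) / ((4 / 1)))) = 2878563 / 50000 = 57.57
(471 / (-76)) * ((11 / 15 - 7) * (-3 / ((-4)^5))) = 22137 / 194560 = 0.11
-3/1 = -3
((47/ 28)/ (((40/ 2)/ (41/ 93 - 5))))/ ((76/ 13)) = -32383/ 494760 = -0.07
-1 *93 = -93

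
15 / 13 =1.15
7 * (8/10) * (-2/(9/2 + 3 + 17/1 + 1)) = -112/255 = -0.44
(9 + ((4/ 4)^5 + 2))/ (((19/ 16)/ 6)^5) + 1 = 97847199811/ 2476099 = 39516.68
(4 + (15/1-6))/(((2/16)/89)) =9256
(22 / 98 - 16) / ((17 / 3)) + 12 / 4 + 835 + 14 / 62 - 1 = 21547793 / 25823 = 834.44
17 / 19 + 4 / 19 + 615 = 11706 / 19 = 616.11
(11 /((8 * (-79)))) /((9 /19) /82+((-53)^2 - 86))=-8569 /1340611988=-0.00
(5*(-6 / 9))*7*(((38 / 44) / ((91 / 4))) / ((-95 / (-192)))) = -256 / 143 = -1.79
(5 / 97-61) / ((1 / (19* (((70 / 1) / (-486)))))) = 3931480 / 23571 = 166.79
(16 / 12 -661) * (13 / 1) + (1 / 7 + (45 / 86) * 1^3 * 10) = -7738973 / 903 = -8570.29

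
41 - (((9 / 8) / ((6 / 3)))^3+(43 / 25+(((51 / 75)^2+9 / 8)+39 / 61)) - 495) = 83057643291 / 156160000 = 531.88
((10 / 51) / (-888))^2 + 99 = 50762322889 / 512750736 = 99.00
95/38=5/2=2.50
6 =6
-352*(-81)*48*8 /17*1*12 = 7728429.18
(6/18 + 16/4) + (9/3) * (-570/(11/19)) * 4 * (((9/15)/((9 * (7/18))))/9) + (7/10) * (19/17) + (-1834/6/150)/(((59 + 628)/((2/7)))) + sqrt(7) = -88998310993/404677350 + sqrt(7) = -217.28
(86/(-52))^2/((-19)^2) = 1849/244036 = 0.01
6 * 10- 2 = 58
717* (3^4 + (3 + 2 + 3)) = 63813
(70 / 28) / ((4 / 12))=15 / 2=7.50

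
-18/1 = -18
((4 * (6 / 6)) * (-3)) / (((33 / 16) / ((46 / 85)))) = -2944 / 935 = -3.15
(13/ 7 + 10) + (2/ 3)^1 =263/ 21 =12.52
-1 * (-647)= 647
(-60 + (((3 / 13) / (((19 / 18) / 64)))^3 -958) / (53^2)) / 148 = -1256462458619 / 3132379108118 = -0.40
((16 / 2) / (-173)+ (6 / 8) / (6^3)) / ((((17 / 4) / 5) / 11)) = -117205 / 211752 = -0.55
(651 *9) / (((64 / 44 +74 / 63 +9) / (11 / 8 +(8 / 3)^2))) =275648373 / 64472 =4275.47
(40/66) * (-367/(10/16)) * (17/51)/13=-11744/1287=-9.13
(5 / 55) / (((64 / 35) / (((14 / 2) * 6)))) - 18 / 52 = 7971 / 4576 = 1.74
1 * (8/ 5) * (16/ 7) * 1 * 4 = 512/ 35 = 14.63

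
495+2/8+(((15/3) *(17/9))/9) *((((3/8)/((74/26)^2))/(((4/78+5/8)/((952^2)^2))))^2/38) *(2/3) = 1107221774437623561404896544860237/19024210988868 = 58200667301551343695.98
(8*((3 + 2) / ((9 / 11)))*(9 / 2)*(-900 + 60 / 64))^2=625957880625 / 16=39122367539.06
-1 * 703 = -703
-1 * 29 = -29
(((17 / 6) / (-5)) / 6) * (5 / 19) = -17 / 684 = -0.02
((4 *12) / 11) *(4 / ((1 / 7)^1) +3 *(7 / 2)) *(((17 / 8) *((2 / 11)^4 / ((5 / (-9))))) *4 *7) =-1439424 / 73205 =-19.66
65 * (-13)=-845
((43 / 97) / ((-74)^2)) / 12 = 43 / 6374064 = 0.00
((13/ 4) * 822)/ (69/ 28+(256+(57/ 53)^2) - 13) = 70039606/ 6465743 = 10.83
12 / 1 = 12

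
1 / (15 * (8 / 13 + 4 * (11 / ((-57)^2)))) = 14079 / 132820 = 0.11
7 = 7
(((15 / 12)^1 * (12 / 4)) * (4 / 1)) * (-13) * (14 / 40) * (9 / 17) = -2457 / 68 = -36.13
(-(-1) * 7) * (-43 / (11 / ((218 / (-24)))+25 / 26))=121862 / 101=1206.55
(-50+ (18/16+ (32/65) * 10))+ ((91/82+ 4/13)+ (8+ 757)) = 3080593/4264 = 722.47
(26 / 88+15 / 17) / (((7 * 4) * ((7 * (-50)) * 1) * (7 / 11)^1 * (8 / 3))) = -0.00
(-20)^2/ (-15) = -80/ 3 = -26.67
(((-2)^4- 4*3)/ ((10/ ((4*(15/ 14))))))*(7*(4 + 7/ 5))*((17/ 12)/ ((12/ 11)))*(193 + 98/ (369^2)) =16241.01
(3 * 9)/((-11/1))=-27/11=-2.45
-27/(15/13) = -117/5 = -23.40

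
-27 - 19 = -46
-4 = -4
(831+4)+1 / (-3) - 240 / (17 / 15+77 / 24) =1218184 / 1563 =779.39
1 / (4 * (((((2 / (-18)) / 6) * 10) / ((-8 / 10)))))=27 / 25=1.08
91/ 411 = 0.22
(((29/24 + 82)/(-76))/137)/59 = -1997/14743392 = -0.00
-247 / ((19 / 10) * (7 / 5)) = -650 / 7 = -92.86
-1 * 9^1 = -9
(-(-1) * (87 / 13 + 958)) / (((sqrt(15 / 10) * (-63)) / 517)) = -6483697 * sqrt(6) / 2457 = -6463.88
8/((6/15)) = 20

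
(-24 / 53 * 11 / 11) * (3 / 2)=-0.68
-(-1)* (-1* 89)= -89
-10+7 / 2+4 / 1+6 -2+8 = 19 / 2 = 9.50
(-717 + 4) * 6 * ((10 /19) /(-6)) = 7130 /19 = 375.26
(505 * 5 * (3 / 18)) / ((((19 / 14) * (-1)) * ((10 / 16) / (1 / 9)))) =-28280 / 513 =-55.13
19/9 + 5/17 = 368/153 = 2.41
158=158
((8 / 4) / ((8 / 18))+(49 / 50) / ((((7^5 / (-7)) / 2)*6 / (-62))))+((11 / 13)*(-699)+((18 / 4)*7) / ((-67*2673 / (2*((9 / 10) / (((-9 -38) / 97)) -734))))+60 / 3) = -8440289707742 / 14893904025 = -566.69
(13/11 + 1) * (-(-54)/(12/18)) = 1944/11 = 176.73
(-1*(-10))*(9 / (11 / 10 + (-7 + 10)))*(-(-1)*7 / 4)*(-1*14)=-22050 / 41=-537.80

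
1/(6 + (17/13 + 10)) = 13/225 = 0.06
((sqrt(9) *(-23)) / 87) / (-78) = 23 / 2262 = 0.01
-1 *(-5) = 5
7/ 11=0.64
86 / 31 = 2.77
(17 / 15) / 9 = 17 / 135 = 0.13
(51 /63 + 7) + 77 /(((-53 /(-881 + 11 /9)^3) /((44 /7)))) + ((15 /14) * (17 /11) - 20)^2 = 5698142679382088461 /916315092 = 6218540684.45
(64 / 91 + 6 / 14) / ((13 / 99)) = 10197 / 1183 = 8.62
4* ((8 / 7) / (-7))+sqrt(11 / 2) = -32 / 49+sqrt(22) / 2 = 1.69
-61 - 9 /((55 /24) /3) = -4003 /55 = -72.78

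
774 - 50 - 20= 704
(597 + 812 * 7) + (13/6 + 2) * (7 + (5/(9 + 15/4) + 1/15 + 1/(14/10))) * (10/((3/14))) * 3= 187827/17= 11048.65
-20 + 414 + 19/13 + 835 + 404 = 21248/13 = 1634.46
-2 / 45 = -0.04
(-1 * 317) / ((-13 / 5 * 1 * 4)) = 1585 / 52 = 30.48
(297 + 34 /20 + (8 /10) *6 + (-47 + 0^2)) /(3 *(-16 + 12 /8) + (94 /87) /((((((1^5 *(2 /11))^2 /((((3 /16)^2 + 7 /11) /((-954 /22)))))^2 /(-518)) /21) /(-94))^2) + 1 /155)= 683626950026585975952506880 /144986803941171544187552815874501149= 0.00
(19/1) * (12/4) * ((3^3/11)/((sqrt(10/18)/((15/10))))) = 13851 * sqrt(5)/110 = 281.56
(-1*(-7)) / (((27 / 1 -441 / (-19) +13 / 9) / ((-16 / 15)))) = -6384 / 44165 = -0.14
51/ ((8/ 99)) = 5049/ 8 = 631.12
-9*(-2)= 18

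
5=5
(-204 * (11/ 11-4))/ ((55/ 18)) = 11016/ 55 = 200.29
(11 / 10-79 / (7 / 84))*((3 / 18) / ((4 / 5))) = -9469 / 48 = -197.27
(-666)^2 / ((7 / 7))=443556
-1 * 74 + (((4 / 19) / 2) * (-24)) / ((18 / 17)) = -4354 / 57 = -76.39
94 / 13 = 7.23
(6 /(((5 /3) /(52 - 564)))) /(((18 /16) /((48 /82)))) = -196608 /205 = -959.06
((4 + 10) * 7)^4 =92236816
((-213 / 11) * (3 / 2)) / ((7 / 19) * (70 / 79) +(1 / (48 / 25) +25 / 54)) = -207174024 / 9345655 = -22.17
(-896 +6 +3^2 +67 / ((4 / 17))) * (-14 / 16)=16695 / 32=521.72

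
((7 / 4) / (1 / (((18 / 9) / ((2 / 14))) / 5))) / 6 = 0.82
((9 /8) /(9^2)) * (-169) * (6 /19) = -169 /228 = -0.74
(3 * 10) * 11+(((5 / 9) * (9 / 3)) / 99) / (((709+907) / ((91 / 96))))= 15204879815 / 46075392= 330.00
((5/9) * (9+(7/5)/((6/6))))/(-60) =-13/135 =-0.10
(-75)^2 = 5625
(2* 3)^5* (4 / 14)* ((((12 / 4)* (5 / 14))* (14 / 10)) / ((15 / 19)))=147744 / 35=4221.26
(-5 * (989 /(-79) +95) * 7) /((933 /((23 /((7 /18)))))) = -4496040 /24569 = -183.00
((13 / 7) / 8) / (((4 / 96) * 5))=1.11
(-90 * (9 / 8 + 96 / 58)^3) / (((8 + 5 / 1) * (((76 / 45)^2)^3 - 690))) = 100269013082431640625 / 449411169536962667008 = 0.22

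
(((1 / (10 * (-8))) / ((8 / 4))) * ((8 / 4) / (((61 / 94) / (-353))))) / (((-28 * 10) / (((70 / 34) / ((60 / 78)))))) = -215683 / 3318400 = -0.06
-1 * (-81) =81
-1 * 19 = -19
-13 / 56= -0.23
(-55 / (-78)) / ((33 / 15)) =25 / 78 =0.32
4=4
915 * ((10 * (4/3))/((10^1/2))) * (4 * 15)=146400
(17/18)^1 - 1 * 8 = -127/18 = -7.06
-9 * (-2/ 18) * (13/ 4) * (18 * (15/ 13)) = 135/ 2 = 67.50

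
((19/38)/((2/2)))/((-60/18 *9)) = -1/60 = -0.02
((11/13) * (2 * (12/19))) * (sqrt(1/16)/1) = 66/247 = 0.27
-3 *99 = -297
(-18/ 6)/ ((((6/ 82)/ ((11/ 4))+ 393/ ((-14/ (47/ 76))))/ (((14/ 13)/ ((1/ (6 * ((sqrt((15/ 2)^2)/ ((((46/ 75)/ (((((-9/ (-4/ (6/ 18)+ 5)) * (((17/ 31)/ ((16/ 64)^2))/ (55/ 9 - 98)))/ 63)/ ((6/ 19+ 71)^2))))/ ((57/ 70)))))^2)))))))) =2641760017099248203136/ 162286464212701580077750202054003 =0.00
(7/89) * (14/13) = 98/1157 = 0.08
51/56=0.91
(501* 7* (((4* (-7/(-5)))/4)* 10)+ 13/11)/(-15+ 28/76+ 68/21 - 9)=-215496309/89507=-2407.59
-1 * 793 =-793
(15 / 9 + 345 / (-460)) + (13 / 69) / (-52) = 21 / 23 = 0.91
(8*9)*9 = 648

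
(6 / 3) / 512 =1 / 256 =0.00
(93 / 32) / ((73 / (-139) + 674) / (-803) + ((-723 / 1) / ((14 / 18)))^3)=-3560470683 / 984062640917996480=-0.00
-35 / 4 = -8.75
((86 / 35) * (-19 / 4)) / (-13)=817 / 910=0.90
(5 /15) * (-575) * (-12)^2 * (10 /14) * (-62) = 8556000 /7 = 1222285.71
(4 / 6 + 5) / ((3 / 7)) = 119 / 9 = 13.22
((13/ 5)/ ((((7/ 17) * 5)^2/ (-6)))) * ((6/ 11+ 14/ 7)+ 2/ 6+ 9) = -60112/ 1375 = -43.72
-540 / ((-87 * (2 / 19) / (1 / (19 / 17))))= 1530 / 29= 52.76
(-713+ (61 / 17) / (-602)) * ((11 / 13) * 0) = 0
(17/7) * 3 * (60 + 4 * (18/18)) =3264/7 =466.29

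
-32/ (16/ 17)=-34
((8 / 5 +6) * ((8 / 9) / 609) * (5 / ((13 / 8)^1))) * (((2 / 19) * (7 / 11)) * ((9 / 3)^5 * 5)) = 11520 / 4147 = 2.78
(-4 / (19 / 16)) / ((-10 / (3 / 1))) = 96 / 95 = 1.01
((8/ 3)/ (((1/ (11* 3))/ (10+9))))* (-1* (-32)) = 53504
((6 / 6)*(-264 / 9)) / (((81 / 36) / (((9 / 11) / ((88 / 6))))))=-8 / 11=-0.73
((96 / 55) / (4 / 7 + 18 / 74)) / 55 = 24864 / 638275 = 0.04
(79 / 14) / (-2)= -79 / 28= -2.82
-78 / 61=-1.28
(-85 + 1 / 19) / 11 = -1614 / 209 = -7.72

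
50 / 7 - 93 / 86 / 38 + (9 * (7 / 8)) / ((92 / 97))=64894625 / 4209184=15.42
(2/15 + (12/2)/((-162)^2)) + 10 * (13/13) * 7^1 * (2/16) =388567/43740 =8.88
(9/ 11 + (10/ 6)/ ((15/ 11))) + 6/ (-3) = 0.04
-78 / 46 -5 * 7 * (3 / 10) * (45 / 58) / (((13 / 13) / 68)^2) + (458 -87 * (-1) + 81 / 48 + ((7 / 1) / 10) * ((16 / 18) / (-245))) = -624006233713 / 16808400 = -37124.67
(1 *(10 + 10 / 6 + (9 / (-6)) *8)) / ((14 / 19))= -0.45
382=382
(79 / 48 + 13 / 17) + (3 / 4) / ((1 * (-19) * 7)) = 260999 / 108528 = 2.40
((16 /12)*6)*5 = 40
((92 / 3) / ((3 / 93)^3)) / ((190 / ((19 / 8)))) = 685193 / 60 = 11419.88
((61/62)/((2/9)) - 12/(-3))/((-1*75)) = -209/1860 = -0.11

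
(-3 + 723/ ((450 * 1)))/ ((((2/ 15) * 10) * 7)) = -209/ 1400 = -0.15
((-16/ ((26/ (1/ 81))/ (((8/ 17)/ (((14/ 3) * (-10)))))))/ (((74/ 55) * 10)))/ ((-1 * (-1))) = 44/ 7727265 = 0.00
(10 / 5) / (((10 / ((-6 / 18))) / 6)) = -2 / 5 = -0.40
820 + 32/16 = 822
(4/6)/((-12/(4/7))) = -2/63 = -0.03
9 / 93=3 / 31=0.10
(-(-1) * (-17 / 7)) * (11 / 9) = -187 / 63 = -2.97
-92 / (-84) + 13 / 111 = 314 / 259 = 1.21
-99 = -99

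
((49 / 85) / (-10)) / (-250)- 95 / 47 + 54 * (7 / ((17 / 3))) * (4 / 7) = 360514803 / 9987500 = 36.10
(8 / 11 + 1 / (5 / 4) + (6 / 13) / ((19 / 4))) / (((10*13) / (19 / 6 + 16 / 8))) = 57009 / 883025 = 0.06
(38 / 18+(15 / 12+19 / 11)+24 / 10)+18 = 50467 / 1980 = 25.49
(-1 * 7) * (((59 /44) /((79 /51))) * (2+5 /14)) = -9027 /632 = -14.28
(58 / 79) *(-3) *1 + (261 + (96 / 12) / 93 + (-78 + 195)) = 2761616 / 7347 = 375.88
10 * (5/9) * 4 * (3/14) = 4.76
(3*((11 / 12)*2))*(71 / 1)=781 / 2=390.50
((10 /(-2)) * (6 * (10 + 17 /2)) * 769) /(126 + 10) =-426795 /136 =-3138.20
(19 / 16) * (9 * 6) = 513 / 8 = 64.12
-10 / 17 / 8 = -5 / 68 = -0.07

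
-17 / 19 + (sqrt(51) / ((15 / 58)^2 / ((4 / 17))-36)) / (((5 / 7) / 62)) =-5839904 * sqrt(51) / 2402955-17 / 19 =-18.25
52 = 52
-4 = -4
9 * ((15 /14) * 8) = 540 /7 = 77.14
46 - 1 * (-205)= 251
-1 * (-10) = 10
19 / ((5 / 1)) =19 / 5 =3.80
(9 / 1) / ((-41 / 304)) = -2736 / 41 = -66.73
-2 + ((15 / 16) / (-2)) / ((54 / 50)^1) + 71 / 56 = -2351 / 2016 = -1.17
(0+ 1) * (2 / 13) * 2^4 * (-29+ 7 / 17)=-15552 / 221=-70.37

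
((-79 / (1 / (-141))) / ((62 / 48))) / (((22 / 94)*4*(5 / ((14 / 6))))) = 7329462 / 1705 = 4298.80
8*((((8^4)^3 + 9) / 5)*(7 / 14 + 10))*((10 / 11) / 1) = 11544872093160 / 11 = 1049533826650.91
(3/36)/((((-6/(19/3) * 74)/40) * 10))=-19/3996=-0.00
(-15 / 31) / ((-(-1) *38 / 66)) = -495 / 589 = -0.84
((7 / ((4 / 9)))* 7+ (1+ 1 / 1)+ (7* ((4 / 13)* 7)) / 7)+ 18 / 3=6261 / 52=120.40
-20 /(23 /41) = -820 /23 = -35.65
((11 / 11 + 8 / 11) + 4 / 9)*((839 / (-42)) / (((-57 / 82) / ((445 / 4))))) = 3291124325 / 474012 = 6943.12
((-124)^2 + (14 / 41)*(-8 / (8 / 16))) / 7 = 630192 / 287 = 2195.79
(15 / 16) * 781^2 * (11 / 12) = 524185.23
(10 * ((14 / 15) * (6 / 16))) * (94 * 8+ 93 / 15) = 26537 / 10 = 2653.70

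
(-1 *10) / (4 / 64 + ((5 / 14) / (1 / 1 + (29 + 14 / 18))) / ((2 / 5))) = -310240 / 2839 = -109.28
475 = 475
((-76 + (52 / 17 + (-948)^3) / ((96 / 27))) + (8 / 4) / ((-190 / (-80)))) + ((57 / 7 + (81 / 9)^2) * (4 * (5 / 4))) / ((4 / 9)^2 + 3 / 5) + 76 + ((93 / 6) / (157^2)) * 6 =-106833235462442807 / 445851112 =-239616393.43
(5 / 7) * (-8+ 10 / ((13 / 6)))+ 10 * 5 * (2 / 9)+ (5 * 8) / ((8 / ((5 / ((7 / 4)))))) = 18820 / 819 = 22.98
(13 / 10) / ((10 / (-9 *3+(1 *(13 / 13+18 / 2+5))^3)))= 10881 / 25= 435.24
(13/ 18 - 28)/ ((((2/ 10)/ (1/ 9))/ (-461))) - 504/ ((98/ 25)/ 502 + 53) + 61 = 11850735134/ 1683909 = 7037.63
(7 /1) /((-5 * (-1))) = 7 /5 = 1.40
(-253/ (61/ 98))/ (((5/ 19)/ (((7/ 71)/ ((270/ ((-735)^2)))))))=-3958771201/ 12993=-304684.92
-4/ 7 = -0.57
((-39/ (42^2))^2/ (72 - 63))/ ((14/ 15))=845/ 14521248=0.00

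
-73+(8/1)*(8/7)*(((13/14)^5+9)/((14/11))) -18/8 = -18571247/3294172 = -5.64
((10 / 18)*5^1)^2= 625 / 81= 7.72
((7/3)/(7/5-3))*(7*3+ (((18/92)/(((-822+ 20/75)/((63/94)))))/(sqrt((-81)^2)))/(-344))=-4491923751945/146675061248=-30.63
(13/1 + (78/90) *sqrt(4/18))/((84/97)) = 1261 *sqrt(2)/3780 + 1261/84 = 15.48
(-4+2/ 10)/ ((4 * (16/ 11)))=-209/ 320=-0.65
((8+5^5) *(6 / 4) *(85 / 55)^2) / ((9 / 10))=4527185 / 363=12471.58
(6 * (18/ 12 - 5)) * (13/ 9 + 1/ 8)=-791/ 24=-32.96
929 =929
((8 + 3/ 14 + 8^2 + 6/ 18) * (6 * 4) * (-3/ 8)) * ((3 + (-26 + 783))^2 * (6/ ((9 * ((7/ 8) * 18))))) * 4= -28159155200/ 441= -63852959.64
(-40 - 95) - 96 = -231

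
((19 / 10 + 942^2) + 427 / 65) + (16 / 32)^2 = 230716907 / 260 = 887372.72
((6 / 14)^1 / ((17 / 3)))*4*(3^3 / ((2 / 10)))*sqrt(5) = 4860*sqrt(5) / 119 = 91.32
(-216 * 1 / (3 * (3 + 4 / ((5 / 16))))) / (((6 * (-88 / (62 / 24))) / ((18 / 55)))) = 0.01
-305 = -305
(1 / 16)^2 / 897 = 1 / 229632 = 0.00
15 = 15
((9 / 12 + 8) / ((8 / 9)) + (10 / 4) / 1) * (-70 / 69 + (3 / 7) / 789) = -50876395 / 4064928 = -12.52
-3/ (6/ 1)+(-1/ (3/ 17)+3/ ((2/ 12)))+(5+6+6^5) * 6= 280403/ 6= 46733.83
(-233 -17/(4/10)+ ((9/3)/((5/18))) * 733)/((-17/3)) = -229227/170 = -1348.39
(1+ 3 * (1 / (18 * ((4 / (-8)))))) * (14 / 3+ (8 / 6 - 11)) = -3.33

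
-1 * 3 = -3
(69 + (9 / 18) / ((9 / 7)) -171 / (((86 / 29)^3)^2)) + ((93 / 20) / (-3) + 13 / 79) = 97443443299454551 / 1438236520908480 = 67.75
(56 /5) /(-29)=-56 /145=-0.39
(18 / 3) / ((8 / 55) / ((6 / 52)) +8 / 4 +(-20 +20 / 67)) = -33165 / 90877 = -0.36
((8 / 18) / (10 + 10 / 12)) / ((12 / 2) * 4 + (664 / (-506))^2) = 64009 / 40131975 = 0.00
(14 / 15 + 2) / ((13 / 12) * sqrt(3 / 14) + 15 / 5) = 29568 / 29395 - 2288 * sqrt(42) / 88185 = 0.84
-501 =-501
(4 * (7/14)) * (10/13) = 20/13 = 1.54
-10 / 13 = -0.77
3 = 3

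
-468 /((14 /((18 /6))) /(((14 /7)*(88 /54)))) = -2288 /7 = -326.86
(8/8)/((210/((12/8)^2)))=3/280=0.01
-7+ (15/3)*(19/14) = -3/14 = -0.21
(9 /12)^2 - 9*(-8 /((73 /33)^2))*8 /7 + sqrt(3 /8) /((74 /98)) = 49*sqrt(6) /148 + 10371951 /596848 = 18.19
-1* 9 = -9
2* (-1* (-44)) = 88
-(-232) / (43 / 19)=4408 / 43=102.51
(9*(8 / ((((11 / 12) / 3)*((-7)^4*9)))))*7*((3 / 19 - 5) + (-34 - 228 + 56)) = -1153728 / 71687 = -16.09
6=6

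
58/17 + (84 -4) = 83.41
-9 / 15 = -3 / 5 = -0.60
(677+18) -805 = -110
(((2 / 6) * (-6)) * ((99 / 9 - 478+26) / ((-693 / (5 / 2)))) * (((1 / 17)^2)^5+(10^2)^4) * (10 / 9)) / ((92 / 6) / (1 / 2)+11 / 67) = -4727505696552905000023450 / 412272768635720949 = -11466936.59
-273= -273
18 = 18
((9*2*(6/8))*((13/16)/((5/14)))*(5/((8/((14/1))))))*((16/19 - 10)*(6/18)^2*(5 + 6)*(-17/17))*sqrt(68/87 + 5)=21021*sqrt(43761)/608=7232.58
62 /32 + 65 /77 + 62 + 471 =660083 /1232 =535.78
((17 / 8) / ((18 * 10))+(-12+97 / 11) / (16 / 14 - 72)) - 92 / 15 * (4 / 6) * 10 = -6683411 / 163680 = -40.83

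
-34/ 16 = -17/ 8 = -2.12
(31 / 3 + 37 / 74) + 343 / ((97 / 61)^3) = 526450643 / 5476038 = 96.14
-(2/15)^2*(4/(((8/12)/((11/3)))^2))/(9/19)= -9196/2025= -4.54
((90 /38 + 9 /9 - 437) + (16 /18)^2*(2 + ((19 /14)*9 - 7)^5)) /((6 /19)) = 8276.15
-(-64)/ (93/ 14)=896/ 93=9.63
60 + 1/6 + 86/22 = 4229/66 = 64.08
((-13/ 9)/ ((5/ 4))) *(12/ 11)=-208/ 165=-1.26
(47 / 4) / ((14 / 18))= 423 / 28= 15.11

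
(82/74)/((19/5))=205/703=0.29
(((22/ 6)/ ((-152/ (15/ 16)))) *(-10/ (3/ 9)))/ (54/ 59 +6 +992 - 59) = 3245/ 4495552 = 0.00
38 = 38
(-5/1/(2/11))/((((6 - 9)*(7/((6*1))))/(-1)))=-55/7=-7.86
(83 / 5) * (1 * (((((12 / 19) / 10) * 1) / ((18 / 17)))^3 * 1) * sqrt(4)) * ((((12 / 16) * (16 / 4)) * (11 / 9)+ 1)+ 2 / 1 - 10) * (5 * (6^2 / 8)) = -815558 / 1543275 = -0.53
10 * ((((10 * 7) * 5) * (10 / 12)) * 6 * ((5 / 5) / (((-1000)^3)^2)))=7 / 400000000000000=0.00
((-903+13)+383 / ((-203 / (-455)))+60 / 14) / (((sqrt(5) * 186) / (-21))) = 1107 * sqrt(5) / 1798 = 1.38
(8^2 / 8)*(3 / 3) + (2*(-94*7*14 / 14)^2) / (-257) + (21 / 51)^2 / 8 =-1997259471 / 594184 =-3361.35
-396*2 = -792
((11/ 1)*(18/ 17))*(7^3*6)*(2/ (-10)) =-407484/ 85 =-4793.93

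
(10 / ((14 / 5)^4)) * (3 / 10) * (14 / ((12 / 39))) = 24375 / 10976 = 2.22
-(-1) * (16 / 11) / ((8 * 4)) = 1 / 22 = 0.05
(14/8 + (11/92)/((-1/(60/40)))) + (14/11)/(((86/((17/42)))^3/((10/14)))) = 9362973547127/5961200791392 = 1.57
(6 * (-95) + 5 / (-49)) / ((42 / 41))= -1145335 / 2058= -556.53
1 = 1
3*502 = 1506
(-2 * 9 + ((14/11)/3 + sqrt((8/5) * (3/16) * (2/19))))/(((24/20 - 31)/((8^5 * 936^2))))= 27750983270400/1639 - 28707913728 * sqrt(285)/2831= 16760463155.88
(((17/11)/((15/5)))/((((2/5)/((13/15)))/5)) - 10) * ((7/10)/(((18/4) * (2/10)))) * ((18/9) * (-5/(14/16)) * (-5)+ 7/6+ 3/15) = -195475/972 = -201.11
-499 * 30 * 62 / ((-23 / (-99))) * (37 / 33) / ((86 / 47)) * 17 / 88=-20578952115 / 43516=-472905.42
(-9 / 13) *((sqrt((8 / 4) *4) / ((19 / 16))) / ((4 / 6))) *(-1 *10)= 4320 *sqrt(2) / 247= 24.73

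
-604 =-604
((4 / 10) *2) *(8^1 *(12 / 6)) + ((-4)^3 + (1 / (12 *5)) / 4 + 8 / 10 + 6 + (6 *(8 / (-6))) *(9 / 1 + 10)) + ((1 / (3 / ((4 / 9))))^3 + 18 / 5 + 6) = -294131071 / 1574640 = -186.79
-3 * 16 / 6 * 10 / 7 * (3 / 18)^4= -5 / 567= -0.01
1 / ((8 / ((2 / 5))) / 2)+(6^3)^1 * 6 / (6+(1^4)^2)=12967 / 70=185.24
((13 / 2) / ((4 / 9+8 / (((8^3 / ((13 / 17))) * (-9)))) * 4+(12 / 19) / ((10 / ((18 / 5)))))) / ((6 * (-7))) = -1259700 / 16277863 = -0.08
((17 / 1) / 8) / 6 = 17 / 48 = 0.35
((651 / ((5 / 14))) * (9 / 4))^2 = 1682066169 / 100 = 16820661.69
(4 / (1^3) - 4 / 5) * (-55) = -176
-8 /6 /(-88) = 1 /66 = 0.02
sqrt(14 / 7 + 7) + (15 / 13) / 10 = 81 / 26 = 3.12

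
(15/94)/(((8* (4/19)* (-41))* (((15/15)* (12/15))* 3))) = -475/493312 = -0.00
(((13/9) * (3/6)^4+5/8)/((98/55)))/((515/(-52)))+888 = 3132721/3528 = 887.96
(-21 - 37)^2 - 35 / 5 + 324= 3681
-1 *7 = -7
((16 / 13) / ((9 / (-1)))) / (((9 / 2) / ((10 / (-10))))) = 32 / 1053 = 0.03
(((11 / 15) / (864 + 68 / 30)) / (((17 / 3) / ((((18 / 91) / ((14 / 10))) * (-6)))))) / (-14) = 4455 / 492492091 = 0.00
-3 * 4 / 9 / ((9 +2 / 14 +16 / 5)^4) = -1500625 / 26121388032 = -0.00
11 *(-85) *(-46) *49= 2107490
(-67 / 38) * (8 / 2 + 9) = -871 / 38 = -22.92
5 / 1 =5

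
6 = 6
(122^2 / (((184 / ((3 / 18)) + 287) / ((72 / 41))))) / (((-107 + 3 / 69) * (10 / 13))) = -1026996 / 4496675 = -0.23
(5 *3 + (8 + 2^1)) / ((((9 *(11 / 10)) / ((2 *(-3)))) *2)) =-250 / 33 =-7.58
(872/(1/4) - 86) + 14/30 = 51037/15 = 3402.47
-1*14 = -14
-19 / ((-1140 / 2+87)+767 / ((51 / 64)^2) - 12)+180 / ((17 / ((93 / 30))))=1033768323 / 31520329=32.80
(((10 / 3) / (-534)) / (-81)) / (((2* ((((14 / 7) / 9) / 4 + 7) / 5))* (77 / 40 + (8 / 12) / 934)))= 467000 / 32934217977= 0.00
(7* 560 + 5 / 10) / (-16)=-7841 / 32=-245.03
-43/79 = -0.54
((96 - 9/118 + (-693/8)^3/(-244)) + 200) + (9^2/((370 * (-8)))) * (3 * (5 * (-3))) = 807569317211/272717824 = 2961.19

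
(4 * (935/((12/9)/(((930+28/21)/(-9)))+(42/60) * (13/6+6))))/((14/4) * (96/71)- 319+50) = -1309268400/527671849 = -2.48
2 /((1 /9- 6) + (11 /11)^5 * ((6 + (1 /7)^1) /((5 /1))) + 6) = 315 /211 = 1.49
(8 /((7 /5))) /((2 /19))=380 /7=54.29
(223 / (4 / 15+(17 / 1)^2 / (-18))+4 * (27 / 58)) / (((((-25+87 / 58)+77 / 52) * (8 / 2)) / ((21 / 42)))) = 113256 / 1627045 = 0.07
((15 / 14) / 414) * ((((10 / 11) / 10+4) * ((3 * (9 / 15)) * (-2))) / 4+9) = 195 / 14168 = 0.01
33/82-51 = -4149/82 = -50.60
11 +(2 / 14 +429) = 3081 / 7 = 440.14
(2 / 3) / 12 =0.06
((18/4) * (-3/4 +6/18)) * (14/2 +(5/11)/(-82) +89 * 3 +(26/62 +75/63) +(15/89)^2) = -6410151183595/12403272112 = -516.81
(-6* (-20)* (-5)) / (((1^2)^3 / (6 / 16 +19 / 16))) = -937.50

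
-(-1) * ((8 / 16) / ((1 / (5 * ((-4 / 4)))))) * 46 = -115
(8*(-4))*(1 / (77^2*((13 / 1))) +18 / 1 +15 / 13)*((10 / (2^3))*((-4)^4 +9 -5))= -1181057600 / 5929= -199200.13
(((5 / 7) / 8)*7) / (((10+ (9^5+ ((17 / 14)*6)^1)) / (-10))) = -175 / 1653856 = -0.00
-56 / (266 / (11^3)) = -280.21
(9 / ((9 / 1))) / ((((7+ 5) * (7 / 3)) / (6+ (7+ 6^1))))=19 / 28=0.68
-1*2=-2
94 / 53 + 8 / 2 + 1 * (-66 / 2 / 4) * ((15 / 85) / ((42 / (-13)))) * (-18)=-58977 / 25228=-2.34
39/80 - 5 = -361/80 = -4.51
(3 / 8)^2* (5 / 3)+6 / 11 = 549 / 704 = 0.78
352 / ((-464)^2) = 11 / 6728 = 0.00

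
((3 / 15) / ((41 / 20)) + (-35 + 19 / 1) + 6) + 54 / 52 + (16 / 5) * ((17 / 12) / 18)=-8.61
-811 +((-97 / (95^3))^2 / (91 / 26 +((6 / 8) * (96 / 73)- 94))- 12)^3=-2251203057706933101970836920697845406582111796702719 / 886649491001245542480986308285152698516845703125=-2539.00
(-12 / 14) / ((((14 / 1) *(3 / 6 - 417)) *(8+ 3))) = 6 / 448987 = 0.00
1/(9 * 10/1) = 1/90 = 0.01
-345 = -345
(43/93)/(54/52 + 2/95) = 106210/243381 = 0.44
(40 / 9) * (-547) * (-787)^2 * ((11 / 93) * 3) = -149069730920 / 279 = -534300110.82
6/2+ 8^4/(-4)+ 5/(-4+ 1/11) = -43958/43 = -1022.28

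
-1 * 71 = -71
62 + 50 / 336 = 10441 / 168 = 62.15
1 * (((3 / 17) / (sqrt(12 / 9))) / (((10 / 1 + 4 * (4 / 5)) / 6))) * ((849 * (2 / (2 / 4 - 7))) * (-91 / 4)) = 89145 * sqrt(3) / 374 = 412.84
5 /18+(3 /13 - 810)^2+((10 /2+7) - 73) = 655665.48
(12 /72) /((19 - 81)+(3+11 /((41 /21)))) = -41 /13128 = -0.00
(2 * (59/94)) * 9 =531/47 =11.30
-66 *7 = -462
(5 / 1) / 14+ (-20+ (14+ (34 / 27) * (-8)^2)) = 74.95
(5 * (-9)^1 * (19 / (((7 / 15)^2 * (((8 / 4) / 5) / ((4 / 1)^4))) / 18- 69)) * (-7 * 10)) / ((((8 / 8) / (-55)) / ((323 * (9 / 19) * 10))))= 13054290480000000 / 178847951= 72990998.26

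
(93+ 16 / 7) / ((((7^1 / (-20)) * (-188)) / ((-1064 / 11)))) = -506920 / 3619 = -140.07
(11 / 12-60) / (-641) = 709 / 7692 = 0.09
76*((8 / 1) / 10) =304 / 5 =60.80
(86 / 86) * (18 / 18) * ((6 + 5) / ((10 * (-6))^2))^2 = 121 / 12960000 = 0.00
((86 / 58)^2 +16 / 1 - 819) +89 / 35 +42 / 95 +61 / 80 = -7132230167 / 8948240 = -797.05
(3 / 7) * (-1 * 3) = -9 / 7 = -1.29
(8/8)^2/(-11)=-1/11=-0.09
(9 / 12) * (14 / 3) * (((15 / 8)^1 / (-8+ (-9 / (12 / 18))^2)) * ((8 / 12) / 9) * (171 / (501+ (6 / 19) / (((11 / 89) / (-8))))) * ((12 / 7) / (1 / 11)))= 436810 / 23334863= 0.02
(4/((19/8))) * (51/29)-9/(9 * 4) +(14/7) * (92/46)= 6.71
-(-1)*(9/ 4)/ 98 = 9/ 392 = 0.02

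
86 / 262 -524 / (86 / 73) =-444.46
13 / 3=4.33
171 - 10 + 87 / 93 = 5020 / 31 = 161.94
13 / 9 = 1.44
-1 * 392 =-392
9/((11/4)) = 36/11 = 3.27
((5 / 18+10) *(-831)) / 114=-51245 / 684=-74.92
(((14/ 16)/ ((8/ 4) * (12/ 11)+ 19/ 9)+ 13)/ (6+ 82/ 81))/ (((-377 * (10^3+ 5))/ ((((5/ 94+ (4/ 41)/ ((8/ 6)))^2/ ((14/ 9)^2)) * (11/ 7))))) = -0.00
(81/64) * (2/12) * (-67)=-1809/128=-14.13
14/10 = 1.40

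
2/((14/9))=9/7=1.29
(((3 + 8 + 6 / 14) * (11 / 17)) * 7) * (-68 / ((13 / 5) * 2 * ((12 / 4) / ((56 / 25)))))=-19712 / 39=-505.44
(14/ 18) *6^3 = 168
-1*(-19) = 19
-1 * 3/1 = -3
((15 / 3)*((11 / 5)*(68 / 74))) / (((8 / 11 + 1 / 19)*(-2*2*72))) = -39083 / 868464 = -0.05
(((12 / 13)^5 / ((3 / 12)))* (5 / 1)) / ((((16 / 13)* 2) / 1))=155520 / 28561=5.45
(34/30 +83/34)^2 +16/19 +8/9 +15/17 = 25352717/1647300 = 15.39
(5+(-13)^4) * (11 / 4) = 157113 / 2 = 78556.50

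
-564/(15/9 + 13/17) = -7191/31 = -231.97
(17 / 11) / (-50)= -17 / 550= -0.03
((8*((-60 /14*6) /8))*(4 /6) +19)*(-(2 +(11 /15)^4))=-1506583 /354375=-4.25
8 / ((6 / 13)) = 52 / 3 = 17.33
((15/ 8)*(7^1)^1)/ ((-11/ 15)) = -1575/ 88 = -17.90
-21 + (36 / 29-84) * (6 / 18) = -1409 / 29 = -48.59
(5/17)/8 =5/136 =0.04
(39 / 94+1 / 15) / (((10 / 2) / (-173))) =-117467 / 7050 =-16.66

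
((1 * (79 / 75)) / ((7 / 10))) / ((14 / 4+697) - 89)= 316 / 128415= 0.00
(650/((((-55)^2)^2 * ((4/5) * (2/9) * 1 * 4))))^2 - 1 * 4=-5487587339911/1371896838400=-4.00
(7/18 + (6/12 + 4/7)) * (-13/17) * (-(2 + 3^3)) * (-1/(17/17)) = -34684/1071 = -32.38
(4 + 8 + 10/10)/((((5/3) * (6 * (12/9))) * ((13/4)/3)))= 9/10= 0.90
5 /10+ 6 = 13 /2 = 6.50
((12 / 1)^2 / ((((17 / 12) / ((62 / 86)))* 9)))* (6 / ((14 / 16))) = 285696 / 5117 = 55.83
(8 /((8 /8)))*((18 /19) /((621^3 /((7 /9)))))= 112 /4550178159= 0.00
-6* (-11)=66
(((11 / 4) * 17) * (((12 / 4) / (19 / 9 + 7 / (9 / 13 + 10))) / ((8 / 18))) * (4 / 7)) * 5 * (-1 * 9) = -56846691 / 19376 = -2933.87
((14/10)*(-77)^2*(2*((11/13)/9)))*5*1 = 913066/117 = 7803.98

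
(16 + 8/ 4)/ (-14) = -9/ 7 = -1.29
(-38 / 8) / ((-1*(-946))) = -19 / 3784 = -0.01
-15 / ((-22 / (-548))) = -4110 / 11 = -373.64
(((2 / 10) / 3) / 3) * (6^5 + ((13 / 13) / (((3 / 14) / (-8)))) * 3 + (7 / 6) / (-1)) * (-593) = -27264361 / 270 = -100979.11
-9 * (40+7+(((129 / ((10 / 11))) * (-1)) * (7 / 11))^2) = -7380981 / 100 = -73809.81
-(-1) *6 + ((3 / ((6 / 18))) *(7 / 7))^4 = 6567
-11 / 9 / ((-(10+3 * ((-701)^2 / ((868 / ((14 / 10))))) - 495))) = 6820 / 10561527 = 0.00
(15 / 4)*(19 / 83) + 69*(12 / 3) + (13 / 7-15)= 612875 / 2324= 263.72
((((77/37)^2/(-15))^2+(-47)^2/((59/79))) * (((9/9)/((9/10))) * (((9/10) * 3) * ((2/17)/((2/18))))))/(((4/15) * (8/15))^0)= 441545753042364/46994587075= 9395.67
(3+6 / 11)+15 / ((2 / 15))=2553 / 22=116.05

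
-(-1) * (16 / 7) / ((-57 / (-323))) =272 / 21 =12.95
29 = 29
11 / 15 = 0.73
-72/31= -2.32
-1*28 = -28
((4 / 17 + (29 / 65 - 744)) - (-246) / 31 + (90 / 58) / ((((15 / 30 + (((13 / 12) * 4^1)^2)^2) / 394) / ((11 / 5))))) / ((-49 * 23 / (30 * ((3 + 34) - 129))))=-997723549327896 / 556886707013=-1791.61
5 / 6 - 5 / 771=0.83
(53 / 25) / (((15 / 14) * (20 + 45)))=742 / 24375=0.03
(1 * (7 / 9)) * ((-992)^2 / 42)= 492032 / 27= 18223.41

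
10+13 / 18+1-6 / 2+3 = 211 / 18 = 11.72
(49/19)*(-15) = -735/19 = -38.68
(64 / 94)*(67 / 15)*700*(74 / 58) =11105920 / 4089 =2716.05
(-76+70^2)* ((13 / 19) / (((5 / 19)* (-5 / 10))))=-125424 / 5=-25084.80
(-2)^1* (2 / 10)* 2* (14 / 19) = -0.59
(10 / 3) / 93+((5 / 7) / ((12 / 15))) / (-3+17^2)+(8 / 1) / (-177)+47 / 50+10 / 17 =1.52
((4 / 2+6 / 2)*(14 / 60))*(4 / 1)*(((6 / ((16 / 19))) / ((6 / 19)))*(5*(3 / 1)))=12635 / 8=1579.38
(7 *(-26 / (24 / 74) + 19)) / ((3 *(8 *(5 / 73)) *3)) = -187537 / 2160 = -86.82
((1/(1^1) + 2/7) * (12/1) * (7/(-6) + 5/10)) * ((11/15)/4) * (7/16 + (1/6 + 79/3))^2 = -6130113/4480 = -1368.33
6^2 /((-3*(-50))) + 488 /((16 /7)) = 10687 /50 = 213.74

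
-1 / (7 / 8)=-8 / 7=-1.14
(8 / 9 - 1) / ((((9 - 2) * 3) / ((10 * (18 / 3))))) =-20 / 63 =-0.32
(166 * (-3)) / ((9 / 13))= -2158 / 3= -719.33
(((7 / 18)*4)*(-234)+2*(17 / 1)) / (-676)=165 / 338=0.49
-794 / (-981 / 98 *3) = 77812 / 2943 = 26.44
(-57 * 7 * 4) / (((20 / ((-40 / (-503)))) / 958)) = -6079.40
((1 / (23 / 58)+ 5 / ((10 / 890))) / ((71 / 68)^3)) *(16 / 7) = 51783177216 / 57623671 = 898.64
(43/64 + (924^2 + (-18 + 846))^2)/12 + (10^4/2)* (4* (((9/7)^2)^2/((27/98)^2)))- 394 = 46742824453675/768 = 60863052674.06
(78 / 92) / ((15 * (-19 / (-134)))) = 871 / 2185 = 0.40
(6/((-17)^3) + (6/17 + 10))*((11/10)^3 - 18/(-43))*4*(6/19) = 11478599742/501740125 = 22.88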